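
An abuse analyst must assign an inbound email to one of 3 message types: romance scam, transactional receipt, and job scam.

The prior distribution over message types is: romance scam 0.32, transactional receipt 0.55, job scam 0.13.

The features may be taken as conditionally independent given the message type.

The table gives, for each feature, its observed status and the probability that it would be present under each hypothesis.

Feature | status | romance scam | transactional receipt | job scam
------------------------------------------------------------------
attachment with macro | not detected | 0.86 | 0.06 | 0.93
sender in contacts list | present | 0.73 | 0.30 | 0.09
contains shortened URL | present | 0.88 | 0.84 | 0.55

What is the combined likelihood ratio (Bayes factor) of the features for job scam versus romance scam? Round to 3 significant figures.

Take the product of per-feature likelihoods under each hypothesis (using 1 − P(present | H) for each absent feature), then divide.
  job scam: (1 − 0.93) × 0.09 × 0.55 = 0.003465
  romance scam: (1 − 0.86) × 0.73 × 0.88 = 0.089936
Bayes factor = 0.003465 / 0.089936 ≈ 0.0385

0.0385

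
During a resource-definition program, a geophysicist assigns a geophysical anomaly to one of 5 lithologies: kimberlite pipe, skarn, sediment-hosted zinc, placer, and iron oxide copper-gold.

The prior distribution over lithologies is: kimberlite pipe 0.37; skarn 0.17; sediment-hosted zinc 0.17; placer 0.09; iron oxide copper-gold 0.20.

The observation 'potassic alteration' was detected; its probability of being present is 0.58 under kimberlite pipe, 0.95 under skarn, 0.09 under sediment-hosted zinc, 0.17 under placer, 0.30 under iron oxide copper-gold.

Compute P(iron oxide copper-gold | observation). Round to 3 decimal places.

By Bayes' rule, the unnormalized weight for each hypothesis is prior × likelihood:
  kimberlite pipe: 0.37 × 0.58 = 0.2146
  skarn: 0.17 × 0.95 = 0.1615
  sediment-hosted zinc: 0.17 × 0.09 = 0.0153
  placer: 0.09 × 0.17 = 0.0153
  iron oxide copper-gold: 0.20 × 0.30 = 0.06
Marginal likelihood of the evidence = 0.4667.
P(iron oxide copper-gold | evidence) = 0.06 / 0.4667 ≈ 0.129.

0.129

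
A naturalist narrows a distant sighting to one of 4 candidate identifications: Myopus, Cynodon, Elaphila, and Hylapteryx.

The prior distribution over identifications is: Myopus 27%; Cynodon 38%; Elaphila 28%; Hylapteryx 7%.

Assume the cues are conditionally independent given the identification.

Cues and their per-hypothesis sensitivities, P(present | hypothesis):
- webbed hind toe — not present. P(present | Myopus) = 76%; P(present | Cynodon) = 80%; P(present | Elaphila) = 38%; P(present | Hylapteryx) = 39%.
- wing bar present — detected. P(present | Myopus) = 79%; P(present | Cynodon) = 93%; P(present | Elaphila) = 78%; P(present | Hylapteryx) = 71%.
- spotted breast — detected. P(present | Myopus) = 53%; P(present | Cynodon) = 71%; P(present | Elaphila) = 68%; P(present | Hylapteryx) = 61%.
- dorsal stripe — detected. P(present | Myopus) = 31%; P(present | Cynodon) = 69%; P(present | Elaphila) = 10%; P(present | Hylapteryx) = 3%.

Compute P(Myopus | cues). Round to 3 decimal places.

0.159

By Bayes' rule with conditional independence, the unnormalized weight for each hypothesis is prior × ∏ likelihoods (using 1 − P(present | H) for each absent cue):
  Myopus: 0.27 × (1 − 0.76) × 0.79 × 0.53 × 0.31 = 0.0084108
  Cynodon: 0.38 × (1 − 0.80) × 0.93 × 0.71 × 0.69 = 0.034626
  Elaphila: 0.28 × (1 − 0.38) × 0.78 × 0.68 × 0.10 = 0.0092077
  Hylapteryx: 0.07 × (1 − 0.39) × 0.71 × 0.61 × 0.03 = 0.0005548
The unnormalized weights sum to 0.0528.
P(Myopus | evidence) = 0.0084108 / 0.0528 ≈ 0.159.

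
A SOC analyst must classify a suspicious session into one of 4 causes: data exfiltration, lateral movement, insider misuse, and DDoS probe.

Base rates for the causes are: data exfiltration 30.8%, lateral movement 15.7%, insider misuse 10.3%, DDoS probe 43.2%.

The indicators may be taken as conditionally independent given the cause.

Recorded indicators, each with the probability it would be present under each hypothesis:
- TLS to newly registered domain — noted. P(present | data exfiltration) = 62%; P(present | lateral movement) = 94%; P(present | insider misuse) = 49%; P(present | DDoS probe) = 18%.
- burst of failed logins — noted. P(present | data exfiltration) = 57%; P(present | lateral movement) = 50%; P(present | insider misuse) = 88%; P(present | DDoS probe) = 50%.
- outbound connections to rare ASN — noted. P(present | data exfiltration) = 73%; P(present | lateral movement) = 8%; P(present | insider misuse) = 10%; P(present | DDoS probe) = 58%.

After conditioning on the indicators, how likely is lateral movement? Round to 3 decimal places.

0.053

By Bayes' rule with conditional independence, the unnormalized weight for each hypothesis is prior × ∏ likelihoods:
  data exfiltration: 0.308 × 0.62 × 0.57 × 0.73 = 0.079458
  lateral movement: 0.157 × 0.94 × 0.50 × 0.08 = 0.0059032
  insider misuse: 0.103 × 0.49 × 0.88 × 0.10 = 0.0044414
  DDoS probe: 0.432 × 0.18 × 0.50 × 0.58 = 0.02255
The unnormalized weights sum to 0.11235.
P(lateral movement | evidence) = 0.0059032 / 0.11235 ≈ 0.053.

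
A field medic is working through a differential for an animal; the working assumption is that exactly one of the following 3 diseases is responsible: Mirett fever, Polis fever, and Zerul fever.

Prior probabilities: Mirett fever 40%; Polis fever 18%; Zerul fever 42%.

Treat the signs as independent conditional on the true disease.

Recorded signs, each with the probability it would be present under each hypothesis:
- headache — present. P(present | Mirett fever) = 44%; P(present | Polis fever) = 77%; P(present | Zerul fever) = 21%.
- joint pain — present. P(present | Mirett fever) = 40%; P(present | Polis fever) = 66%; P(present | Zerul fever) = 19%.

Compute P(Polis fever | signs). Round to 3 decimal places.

Multiply each prior by the joint likelihood of the sign pattern:
  Mirett fever: 0.40 × 0.44 × 0.40 = 0.0704
  Polis fever: 0.18 × 0.77 × 0.66 = 0.091476
  Zerul fever: 0.42 × 0.21 × 0.19 = 0.016758
Normalizing constant Z = 0.0704 + 0.091476 + 0.016758 = 0.17863.
P(Polis fever | evidence) = 0.091476 / 0.17863 ≈ 0.512.

0.512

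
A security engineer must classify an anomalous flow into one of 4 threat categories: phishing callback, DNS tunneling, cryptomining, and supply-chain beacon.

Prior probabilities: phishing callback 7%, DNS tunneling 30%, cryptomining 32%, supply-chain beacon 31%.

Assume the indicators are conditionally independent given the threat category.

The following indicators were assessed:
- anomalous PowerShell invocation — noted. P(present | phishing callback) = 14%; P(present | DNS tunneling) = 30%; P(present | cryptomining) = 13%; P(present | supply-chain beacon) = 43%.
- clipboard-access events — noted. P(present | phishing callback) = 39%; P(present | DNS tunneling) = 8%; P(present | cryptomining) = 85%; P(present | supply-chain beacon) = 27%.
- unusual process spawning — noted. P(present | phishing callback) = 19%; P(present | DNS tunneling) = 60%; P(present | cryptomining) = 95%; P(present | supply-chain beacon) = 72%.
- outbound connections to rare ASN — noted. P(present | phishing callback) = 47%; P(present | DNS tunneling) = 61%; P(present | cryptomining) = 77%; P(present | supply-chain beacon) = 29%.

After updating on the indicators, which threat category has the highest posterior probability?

By Bayes' rule with conditional independence, the unnormalized weight for each hypothesis is prior × ∏ likelihoods:
  phishing callback: 0.07 × 0.14 × 0.39 × 0.19 × 0.47 = 0.0003413
  DNS tunneling: 0.30 × 0.30 × 0.08 × 0.60 × 0.61 = 0.0026352
  cryptomining: 0.32 × 0.13 × 0.85 × 0.95 × 0.77 = 0.025866
  supply-chain beacon: 0.31 × 0.43 × 0.27 × 0.72 × 0.29 = 0.0075149
Marginal likelihood of the evidence = 0.036357.
P(phishing callback | evidence) ≈ 0.0003413 / 0.036357 ≈ 0.009
P(DNS tunneling | evidence) ≈ 0.0026352 / 0.036357 ≈ 0.072
P(cryptomining | evidence) ≈ 0.025866 / 0.036357 ≈ 0.711
P(supply-chain beacon | evidence) ≈ 0.0075149 / 0.036357 ≈ 0.207
The largest is 0.711, so cryptomining is most probable.

cryptomining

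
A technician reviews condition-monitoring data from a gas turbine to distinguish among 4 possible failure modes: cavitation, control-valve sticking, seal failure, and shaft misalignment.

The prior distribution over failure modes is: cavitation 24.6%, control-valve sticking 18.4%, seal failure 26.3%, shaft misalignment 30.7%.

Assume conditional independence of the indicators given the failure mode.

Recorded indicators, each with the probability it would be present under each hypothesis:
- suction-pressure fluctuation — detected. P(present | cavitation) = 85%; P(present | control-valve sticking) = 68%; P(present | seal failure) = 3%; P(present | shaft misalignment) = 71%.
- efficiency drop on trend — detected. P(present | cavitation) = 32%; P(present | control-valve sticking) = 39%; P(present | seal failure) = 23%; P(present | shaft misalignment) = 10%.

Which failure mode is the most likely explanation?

For each hypothesis, the unnormalized posterior weight is prior × product of the indicator likelihoods:
  cavitation: 0.246 × 0.85 × 0.32 = 0.066912
  control-valve sticking: 0.184 × 0.68 × 0.39 = 0.048797
  seal failure: 0.263 × 0.03 × 0.23 = 0.0018147
  shaft misalignment: 0.307 × 0.71 × 0.10 = 0.021797
The unnormalized weights sum to 0.13932.
P(cavitation | evidence) ≈ 0.066912 / 0.13932 ≈ 0.480
P(control-valve sticking | evidence) ≈ 0.048797 / 0.13932 ≈ 0.350
P(seal failure | evidence) ≈ 0.0018147 / 0.13932 ≈ 0.013
P(shaft misalignment | evidence) ≈ 0.021797 / 0.13932 ≈ 0.156
The largest is 0.480, so cavitation is most probable.

cavitation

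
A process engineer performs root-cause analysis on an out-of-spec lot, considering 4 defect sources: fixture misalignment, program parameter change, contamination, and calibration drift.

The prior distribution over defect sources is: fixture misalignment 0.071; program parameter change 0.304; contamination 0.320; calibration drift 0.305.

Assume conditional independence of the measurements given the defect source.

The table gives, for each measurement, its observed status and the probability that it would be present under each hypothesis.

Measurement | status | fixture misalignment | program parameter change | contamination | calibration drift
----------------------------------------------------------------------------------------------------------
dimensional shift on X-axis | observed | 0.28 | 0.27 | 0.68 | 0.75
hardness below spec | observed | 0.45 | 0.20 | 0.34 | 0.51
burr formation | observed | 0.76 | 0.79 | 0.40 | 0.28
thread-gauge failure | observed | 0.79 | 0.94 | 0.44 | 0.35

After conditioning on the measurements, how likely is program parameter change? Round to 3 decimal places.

0.290

For each hypothesis, the unnormalized posterior weight is prior × product of the measurement likelihoods:
  fixture misalignment: 0.071 × 0.28 × 0.45 × 0.76 × 0.79 = 0.0053712
  program parameter change: 0.304 × 0.27 × 0.20 × 0.79 × 0.94 = 0.012191
  contamination: 0.320 × 0.68 × 0.34 × 0.40 × 0.44 = 0.013021
  calibration drift: 0.305 × 0.75 × 0.51 × 0.28 × 0.35 = 0.011433
Marginal likelihood of the evidence = 0.042016.
P(program parameter change | evidence) = 0.012191 / 0.042016 ≈ 0.290.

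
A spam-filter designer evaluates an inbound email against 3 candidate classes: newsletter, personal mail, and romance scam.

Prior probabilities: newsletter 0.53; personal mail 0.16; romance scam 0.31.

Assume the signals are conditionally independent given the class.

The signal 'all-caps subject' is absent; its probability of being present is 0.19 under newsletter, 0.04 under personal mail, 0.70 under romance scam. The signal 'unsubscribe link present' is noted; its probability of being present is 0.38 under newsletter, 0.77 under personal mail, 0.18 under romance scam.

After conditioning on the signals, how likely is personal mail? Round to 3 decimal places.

Multiply each prior by the joint likelihood of the signal pattern (using 1 − P(present | H) for each absent signal):
  newsletter: 0.53 × (1 − 0.19) × 0.38 = 0.16313
  personal mail: 0.16 × (1 − 0.04) × 0.77 = 0.11827
  romance scam: 0.31 × (1 − 0.70) × 0.18 = 0.01674
The unnormalized weights sum to 0.29815.
P(personal mail | evidence) = 0.11827 / 0.29815 ≈ 0.397.

0.397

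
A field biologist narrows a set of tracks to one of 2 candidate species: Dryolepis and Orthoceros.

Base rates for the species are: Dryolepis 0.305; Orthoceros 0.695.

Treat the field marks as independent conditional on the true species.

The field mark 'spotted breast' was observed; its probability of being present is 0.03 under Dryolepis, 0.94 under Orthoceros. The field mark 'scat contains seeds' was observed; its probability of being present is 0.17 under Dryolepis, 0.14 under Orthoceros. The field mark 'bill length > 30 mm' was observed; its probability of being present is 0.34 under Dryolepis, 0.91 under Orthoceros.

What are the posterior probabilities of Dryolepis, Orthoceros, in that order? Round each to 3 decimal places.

0.006, 0.994

For each hypothesis, the unnormalized posterior weight is prior × product of the field mark likelihoods:
  Dryolepis: 0.305 × 0.03 × 0.17 × 0.34 = 0.00052887
  Orthoceros: 0.695 × 0.94 × 0.14 × 0.91 = 0.08323
The unnormalized weights sum to 0.083759.
P(Dryolepis | evidence) = 0.00052887 / 0.083759 ≈ 0.006
P(Orthoceros | evidence) = 0.08323 / 0.083759 ≈ 0.994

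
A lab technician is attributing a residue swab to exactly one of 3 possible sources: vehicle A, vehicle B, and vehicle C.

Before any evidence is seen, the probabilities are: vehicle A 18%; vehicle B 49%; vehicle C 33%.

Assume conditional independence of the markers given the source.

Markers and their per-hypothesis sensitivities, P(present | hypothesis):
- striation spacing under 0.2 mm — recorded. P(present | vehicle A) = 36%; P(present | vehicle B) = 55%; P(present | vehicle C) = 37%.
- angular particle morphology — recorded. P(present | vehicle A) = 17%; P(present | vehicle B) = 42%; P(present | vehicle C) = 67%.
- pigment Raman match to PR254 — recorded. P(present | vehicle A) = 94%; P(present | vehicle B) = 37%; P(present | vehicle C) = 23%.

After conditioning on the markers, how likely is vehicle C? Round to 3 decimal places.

0.265

Multiply each prior by the joint likelihood of the marker pattern:
  vehicle A: 0.18 × 0.36 × 0.17 × 0.94 = 0.010355
  vehicle B: 0.49 × 0.55 × 0.42 × 0.37 = 0.04188
  vehicle C: 0.33 × 0.37 × 0.67 × 0.23 = 0.018816
Marginal likelihood of the evidence = 0.071051.
P(vehicle C | evidence) = 0.018816 / 0.071051 ≈ 0.265.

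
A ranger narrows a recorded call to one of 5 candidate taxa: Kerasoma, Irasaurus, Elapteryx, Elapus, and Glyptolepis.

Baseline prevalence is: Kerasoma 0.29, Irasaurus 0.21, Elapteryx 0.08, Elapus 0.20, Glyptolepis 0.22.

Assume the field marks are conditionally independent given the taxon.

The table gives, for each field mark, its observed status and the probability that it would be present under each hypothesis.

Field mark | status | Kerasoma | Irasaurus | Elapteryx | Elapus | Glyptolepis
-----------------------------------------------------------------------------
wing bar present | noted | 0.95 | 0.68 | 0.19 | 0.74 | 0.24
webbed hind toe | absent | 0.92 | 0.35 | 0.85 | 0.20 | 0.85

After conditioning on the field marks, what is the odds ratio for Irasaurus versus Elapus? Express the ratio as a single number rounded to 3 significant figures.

0.784

Posterior odds equal prior odds times the likelihood ratio; only the two competing hypotheses matter (using 1 − P(present | H) for each absent field mark).
  Irasaurus: 0.21 × 0.68 × (1 − 0.35) = 0.09282
  Elapus: 0.20 × 0.74 × (1 − 0.20) = 0.1184
Posterior odds = 0.09282 / 0.1184 ≈ 0.784.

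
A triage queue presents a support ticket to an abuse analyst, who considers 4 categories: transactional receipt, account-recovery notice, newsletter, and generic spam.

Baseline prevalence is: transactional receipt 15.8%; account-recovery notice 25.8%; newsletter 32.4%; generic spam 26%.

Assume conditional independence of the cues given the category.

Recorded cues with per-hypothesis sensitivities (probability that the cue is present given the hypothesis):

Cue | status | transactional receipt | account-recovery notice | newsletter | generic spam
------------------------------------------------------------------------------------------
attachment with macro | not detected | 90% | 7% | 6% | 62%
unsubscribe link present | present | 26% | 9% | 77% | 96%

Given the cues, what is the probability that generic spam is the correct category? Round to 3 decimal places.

By Bayes' rule with conditional independence, the unnormalized weight for each hypothesis is prior × ∏ likelihoods (using 1 − P(present | H) for each absent cue):
  transactional receipt: 0.158 × (1 − 0.90) × 0.26 = 0.004108
  account-recovery notice: 0.258 × (1 − 0.07) × 0.09 = 0.021595
  newsletter: 0.324 × (1 − 0.06) × 0.77 = 0.23451
  generic spam: 0.260 × (1 − 0.62) × 0.96 = 0.094848
The unnormalized weights sum to 0.35506.
P(generic spam | evidence) = 0.094848 / 0.35506 ≈ 0.267.

0.267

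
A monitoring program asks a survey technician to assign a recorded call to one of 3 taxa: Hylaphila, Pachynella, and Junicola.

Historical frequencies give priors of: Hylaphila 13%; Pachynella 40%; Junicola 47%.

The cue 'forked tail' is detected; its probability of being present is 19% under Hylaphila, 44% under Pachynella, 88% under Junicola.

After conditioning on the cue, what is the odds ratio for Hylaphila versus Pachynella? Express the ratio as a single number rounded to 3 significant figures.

0.140

Posterior odds equal prior odds times the likelihood ratio; only the two competing hypotheses matter.
  Hylaphila: 0.13 × 0.19 = 0.0247
  Pachynella: 0.40 × 0.44 = 0.176
Odds(Hylaphila : Pachynella) = 0.0247 / 0.176 ≈ 0.140.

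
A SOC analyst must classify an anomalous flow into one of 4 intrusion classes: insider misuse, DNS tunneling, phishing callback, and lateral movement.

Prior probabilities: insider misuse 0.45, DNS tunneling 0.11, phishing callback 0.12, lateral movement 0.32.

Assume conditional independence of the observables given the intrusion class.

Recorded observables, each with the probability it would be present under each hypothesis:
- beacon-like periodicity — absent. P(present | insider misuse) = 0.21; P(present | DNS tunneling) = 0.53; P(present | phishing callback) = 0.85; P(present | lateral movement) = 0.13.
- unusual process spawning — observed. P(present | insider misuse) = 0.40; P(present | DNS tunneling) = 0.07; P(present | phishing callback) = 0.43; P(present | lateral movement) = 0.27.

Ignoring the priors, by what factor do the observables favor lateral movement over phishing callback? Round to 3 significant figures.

3.64

Take the product of per-observable likelihoods under each hypothesis (using 1 − P(present | H) for each absent observable), then divide.
  lateral movement: (1 − 0.13) × 0.27 = 0.2349
  phishing callback: (1 − 0.85) × 0.43 = 0.0645
Bayes factor = 0.2349 / 0.0645 ≈ 3.64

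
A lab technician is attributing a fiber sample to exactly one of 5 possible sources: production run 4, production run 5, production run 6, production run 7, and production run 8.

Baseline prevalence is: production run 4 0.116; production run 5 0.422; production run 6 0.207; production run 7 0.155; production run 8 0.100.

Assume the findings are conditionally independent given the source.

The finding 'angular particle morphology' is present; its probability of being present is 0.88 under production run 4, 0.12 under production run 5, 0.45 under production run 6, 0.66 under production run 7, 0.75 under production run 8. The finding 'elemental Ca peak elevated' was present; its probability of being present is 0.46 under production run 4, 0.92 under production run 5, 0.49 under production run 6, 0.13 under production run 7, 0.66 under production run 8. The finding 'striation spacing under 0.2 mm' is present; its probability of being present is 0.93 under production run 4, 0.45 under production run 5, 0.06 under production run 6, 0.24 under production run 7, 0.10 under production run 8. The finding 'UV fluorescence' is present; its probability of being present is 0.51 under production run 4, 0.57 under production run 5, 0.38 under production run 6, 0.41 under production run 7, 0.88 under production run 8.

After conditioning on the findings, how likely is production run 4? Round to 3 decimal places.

0.544

By Bayes' rule with conditional independence, the unnormalized weight for each hypothesis is prior × ∏ likelihoods:
  production run 4: 0.116 × 0.88 × 0.46 × 0.93 × 0.51 = 0.022272
  production run 5: 0.422 × 0.12 × 0.92 × 0.45 × 0.57 = 0.01195
  production run 6: 0.207 × 0.45 × 0.49 × 0.06 × 0.38 = 0.0010407
  production run 7: 0.155 × 0.66 × 0.13 × 0.24 × 0.41 = 0.0013086
  production run 8: 0.100 × 0.75 × 0.66 × 0.10 × 0.88 = 0.004356
The unnormalized weights sum to 0.040927.
P(production run 4 | evidence) = 0.022272 / 0.040927 ≈ 0.544.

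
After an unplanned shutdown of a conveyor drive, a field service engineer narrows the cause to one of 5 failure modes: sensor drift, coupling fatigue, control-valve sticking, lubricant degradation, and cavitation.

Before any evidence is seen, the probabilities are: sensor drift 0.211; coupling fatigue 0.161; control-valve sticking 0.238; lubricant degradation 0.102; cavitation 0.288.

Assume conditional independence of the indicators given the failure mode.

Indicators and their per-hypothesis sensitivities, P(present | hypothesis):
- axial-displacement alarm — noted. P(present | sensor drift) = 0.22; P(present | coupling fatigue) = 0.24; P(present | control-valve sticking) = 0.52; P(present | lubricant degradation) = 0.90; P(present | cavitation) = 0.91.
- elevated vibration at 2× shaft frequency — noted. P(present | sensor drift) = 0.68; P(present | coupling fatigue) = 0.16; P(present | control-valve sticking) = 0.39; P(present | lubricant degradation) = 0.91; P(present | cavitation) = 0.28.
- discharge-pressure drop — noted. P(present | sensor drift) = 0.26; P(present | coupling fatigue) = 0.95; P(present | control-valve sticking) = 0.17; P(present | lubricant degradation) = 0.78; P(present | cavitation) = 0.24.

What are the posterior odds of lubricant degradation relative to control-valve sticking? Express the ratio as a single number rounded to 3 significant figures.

7.94

Posterior odds equal prior odds times the likelihood ratio; only the two competing hypotheses matter.
  lubricant degradation: 0.102 × 0.90 × 0.91 × 0.78 = 0.06516
  control-valve sticking: 0.238 × 0.52 × 0.39 × 0.17 = 0.0082053
Posterior odds = 0.06516 / 0.0082053 ≈ 7.94.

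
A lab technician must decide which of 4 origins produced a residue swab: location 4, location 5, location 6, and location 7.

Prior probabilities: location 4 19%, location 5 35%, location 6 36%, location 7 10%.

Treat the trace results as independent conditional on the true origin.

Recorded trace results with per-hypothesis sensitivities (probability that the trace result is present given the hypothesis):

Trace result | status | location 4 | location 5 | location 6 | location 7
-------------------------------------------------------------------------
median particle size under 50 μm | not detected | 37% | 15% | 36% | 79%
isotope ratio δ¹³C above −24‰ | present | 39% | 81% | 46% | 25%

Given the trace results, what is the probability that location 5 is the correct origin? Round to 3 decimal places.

0.604

For each hypothesis, the unnormalized posterior weight is prior × product of the trace result likelihoods (using 1 − P(present | H) for each absent trace result):
  location 4: 0.19 × (1 − 0.37) × 0.39 = 0.046683
  location 5: 0.35 × (1 − 0.15) × 0.81 = 0.24097
  location 6: 0.36 × (1 − 0.36) × 0.46 = 0.10598
  location 7: 0.10 × (1 − 0.79) × 0.25 = 0.00525
Marginal likelihood of the evidence = 0.39889.
P(location 5 | evidence) = 0.24097 / 0.39889 ≈ 0.604.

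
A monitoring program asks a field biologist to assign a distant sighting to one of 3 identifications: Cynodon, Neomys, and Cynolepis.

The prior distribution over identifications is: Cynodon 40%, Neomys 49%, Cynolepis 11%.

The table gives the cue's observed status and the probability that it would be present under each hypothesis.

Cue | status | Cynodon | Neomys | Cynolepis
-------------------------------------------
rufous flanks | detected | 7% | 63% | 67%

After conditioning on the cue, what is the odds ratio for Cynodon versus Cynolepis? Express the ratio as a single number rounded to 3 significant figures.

0.380

The normalizing constant cancels in an odds ratio, so compute prior × likelihood for the two hypotheses only:
  Cynodon: 0.40 × 0.07 = 0.028
  Cynolepis: 0.11 × 0.67 = 0.0737
Odds(Cynodon : Cynolepis) = 0.028 / 0.0737 ≈ 0.380.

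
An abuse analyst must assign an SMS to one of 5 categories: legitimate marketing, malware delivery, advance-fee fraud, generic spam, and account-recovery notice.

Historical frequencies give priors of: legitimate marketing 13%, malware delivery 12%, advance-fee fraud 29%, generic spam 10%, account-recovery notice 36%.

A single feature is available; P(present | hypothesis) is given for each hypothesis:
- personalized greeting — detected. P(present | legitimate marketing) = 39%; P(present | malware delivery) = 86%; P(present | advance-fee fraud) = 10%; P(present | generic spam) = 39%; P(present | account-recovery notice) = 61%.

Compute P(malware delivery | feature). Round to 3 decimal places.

0.234

Multiply each prior by the likelihood of the feature:
  legitimate marketing: 0.13 × 0.39 = 0.0507
  malware delivery: 0.12 × 0.86 = 0.1032
  advance-fee fraud: 0.29 × 0.10 = 0.029
  generic spam: 0.10 × 0.39 = 0.039
  account-recovery notice: 0.36 × 0.61 = 0.2196
Normalizing constant Z = 0.0507 + 0.1032 + 0.029 + 0.039 + 0.2196 = 0.4415.
P(malware delivery | evidence) = 0.1032 / 0.4415 ≈ 0.234.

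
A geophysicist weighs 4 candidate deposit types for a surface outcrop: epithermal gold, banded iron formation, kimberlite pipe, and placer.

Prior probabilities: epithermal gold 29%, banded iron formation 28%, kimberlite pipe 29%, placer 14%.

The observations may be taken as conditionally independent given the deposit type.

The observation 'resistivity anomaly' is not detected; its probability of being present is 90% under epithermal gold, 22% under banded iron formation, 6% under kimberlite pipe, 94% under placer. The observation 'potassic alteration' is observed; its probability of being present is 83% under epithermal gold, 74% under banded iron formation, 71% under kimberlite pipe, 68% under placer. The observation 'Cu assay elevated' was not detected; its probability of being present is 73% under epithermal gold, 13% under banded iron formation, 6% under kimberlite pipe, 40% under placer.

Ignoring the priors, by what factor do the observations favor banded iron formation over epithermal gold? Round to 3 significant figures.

22.4

The Bayes factor is the ratio of the joint likelihoods of the evidence pattern under the two hypotheses (using 1 − P(present | H) for each absent observation).
  banded iron formation: (1 − 0.22) × 0.74 × (1 − 0.13) = 0.50216
  epithermal gold: (1 − 0.90) × 0.83 × (1 − 0.73) = 0.02241
Bayes factor = 0.50216 / 0.02241 ≈ 22.4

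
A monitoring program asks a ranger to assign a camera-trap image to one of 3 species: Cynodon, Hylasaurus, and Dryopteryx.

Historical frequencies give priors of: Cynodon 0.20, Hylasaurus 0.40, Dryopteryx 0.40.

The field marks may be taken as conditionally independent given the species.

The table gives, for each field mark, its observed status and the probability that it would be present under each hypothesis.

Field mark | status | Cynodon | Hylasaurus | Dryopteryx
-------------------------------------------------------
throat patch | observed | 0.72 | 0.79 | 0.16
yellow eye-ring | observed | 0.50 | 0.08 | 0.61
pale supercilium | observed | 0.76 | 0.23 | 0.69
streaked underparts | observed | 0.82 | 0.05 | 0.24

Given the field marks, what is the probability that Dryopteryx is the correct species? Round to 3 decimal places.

0.125

By Bayes' rule with conditional independence, the unnormalized weight for each hypothesis is prior × ∏ likelihoods:
  Cynodon: 0.20 × 0.72 × 0.50 × 0.76 × 0.82 = 0.04487
  Hylasaurus: 0.40 × 0.79 × 0.08 × 0.23 × 0.05 = 0.00029072
  Dryopteryx: 0.40 × 0.16 × 0.61 × 0.69 × 0.24 = 0.006465
The unnormalized weights sum to 0.051626.
P(Dryopteryx | evidence) = 0.006465 / 0.051626 ≈ 0.125.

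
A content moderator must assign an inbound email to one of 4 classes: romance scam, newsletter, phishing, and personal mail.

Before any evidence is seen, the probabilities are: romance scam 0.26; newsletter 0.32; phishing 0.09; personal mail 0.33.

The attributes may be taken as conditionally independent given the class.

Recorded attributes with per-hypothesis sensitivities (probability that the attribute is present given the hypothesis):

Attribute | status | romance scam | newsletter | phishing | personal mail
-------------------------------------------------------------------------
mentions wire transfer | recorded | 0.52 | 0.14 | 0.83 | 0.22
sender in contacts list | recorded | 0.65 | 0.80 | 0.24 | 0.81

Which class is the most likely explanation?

For each hypothesis, the unnormalized posterior weight is prior × product of the attribute likelihoods:
  romance scam: 0.26 × 0.52 × 0.65 = 0.08788
  newsletter: 0.32 × 0.14 × 0.80 = 0.03584
  phishing: 0.09 × 0.83 × 0.24 = 0.017928
  personal mail: 0.33 × 0.22 × 0.81 = 0.058806
Marginal likelihood of the evidence = 0.20045.
P(romance scam | evidence) ≈ 0.08788 / 0.20045 ≈ 0.438
P(newsletter | evidence) ≈ 0.03584 / 0.20045 ≈ 0.179
P(phishing | evidence) ≈ 0.017928 / 0.20045 ≈ 0.089
P(personal mail | evidence) ≈ 0.058806 / 0.20045 ≈ 0.293
The largest is 0.438, so romance scam is most probable.

romance scam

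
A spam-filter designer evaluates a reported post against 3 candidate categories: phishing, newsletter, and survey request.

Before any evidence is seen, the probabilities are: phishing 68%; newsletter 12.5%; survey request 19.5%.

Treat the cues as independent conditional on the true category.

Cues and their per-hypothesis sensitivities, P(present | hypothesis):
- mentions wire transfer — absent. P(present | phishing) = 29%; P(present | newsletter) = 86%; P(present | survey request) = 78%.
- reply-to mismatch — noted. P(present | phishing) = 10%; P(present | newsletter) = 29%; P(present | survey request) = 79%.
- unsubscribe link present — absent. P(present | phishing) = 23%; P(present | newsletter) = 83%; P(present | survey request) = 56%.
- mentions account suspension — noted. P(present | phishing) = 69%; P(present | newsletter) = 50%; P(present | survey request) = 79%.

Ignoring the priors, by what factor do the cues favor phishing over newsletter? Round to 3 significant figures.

Joint likelihood of the cue pattern under each hypothesis (using 1 − P(present | H) for each absent cue):
  phishing: (1 − 0.29) × 0.10 × (1 − 0.23) × 0.69 = 0.037722
  newsletter: (1 − 0.86) × 0.29 × (1 − 0.83) × 0.50 = 0.003451
Bayes factor = 0.037722 / 0.003451 ≈ 10.9

10.9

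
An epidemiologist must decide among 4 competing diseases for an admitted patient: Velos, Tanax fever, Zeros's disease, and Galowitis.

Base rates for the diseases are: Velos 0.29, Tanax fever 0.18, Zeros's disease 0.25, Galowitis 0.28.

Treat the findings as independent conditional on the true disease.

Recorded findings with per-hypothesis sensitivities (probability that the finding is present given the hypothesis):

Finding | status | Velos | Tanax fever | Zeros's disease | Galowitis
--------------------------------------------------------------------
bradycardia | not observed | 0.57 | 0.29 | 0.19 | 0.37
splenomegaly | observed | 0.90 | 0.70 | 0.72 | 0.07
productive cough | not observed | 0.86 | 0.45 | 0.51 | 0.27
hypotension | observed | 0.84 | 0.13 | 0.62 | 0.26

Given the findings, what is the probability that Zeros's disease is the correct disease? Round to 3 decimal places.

0.669

Multiply each prior by the joint likelihood of the evidence pattern (using 1 − P(present | H) for each absent finding):
  Velos: 0.29 × (1 − 0.57) × 0.90 × (1 − 0.86) × 0.84 = 0.013198
  Tanax fever: 0.18 × (1 − 0.29) × 0.70 × (1 − 0.45) × 0.13 = 0.0063964
  Zeros's disease: 0.25 × (1 − 0.19) × 0.72 × (1 − 0.51) × 0.62 = 0.044294
  Galowitis: 0.28 × (1 − 0.37) × 0.07 × (1 − 0.27) × 0.26 = 0.0023437
Marginal likelihood of the evidence = 0.066232.
P(Zeros's disease | evidence) = 0.044294 / 0.066232 ≈ 0.669.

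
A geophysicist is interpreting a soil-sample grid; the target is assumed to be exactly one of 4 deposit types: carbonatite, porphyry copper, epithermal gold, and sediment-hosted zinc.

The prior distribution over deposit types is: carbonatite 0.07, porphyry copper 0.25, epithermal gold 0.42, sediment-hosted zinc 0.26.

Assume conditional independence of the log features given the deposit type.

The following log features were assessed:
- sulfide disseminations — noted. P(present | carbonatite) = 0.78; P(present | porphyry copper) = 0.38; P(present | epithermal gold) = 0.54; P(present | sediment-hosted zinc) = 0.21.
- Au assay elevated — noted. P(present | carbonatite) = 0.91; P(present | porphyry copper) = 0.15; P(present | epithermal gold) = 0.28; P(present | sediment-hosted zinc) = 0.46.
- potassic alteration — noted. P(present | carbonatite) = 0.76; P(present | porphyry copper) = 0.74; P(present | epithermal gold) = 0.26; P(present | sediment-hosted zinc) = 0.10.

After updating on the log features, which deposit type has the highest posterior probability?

By Bayes' rule with conditional independence, the unnormalized weight for each hypothesis is prior × ∏ likelihoods:
  carbonatite: 0.07 × 0.78 × 0.91 × 0.76 = 0.037761
  porphyry copper: 0.25 × 0.38 × 0.15 × 0.74 = 0.010545
  epithermal gold: 0.42 × 0.54 × 0.28 × 0.26 = 0.016511
  sediment-hosted zinc: 0.26 × 0.21 × 0.46 × 0.10 = 0.0025116
Marginal likelihood of the evidence = 0.067329.
P(carbonatite | evidence) ≈ 0.037761 / 0.067329 ≈ 0.561
P(porphyry copper | evidence) ≈ 0.010545 / 0.067329 ≈ 0.157
P(epithermal gold | evidence) ≈ 0.016511 / 0.067329 ≈ 0.245
P(sediment-hosted zinc | evidence) ≈ 0.0025116 / 0.067329 ≈ 0.037
The largest is 0.561, so carbonatite is most probable.

carbonatite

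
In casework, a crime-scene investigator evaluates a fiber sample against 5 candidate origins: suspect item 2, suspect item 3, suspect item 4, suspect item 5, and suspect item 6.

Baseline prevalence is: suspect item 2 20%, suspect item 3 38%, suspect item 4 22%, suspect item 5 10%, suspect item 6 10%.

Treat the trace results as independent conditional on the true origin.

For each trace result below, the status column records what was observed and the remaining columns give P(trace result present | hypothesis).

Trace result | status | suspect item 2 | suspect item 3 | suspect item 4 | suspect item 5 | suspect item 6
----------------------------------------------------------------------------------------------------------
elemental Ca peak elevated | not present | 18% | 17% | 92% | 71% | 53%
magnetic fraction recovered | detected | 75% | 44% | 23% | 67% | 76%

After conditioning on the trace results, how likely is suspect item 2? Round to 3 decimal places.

0.383

Multiply each prior by the joint likelihood of the trace result pattern (using 1 − P(present | H) for each absent trace result):
  suspect item 2: 0.20 × (1 − 0.18) × 0.75 = 0.123
  suspect item 3: 0.38 × (1 − 0.17) × 0.44 = 0.13878
  suspect item 4: 0.22 × (1 − 0.92) × 0.23 = 0.004048
  suspect item 5: 0.10 × (1 − 0.71) × 0.67 = 0.01943
  suspect item 6: 0.10 × (1 − 0.53) × 0.76 = 0.03572
The unnormalized weights sum to 0.32097.
P(suspect item 2 | evidence) = 0.123 / 0.32097 ≈ 0.383.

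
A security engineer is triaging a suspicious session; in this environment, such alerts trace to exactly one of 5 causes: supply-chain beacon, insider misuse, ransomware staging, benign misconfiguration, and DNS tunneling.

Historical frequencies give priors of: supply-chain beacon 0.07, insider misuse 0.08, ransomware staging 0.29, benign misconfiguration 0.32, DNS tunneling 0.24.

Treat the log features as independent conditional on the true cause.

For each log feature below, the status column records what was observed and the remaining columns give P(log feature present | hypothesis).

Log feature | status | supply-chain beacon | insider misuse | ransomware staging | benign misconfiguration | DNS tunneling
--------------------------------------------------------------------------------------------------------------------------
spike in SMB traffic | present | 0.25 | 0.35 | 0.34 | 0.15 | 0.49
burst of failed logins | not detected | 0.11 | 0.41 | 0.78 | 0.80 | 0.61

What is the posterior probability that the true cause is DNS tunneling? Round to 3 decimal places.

0.420

By Bayes' rule with conditional independence, the unnormalized weight for each hypothesis is prior × ∏ likelihoods (using 1 − P(present | H) for each absent log feature):
  supply-chain beacon: 0.07 × 0.25 × (1 − 0.11) = 0.015575
  insider misuse: 0.08 × 0.35 × (1 − 0.41) = 0.01652
  ransomware staging: 0.29 × 0.34 × (1 − 0.78) = 0.021692
  benign misconfiguration: 0.32 × 0.15 × (1 − 0.80) = 0.0096
  DNS tunneling: 0.24 × 0.49 × (1 − 0.61) = 0.045864
Marginal likelihood of the evidence = 0.10925.
P(DNS tunneling | evidence) = 0.045864 / 0.10925 ≈ 0.420.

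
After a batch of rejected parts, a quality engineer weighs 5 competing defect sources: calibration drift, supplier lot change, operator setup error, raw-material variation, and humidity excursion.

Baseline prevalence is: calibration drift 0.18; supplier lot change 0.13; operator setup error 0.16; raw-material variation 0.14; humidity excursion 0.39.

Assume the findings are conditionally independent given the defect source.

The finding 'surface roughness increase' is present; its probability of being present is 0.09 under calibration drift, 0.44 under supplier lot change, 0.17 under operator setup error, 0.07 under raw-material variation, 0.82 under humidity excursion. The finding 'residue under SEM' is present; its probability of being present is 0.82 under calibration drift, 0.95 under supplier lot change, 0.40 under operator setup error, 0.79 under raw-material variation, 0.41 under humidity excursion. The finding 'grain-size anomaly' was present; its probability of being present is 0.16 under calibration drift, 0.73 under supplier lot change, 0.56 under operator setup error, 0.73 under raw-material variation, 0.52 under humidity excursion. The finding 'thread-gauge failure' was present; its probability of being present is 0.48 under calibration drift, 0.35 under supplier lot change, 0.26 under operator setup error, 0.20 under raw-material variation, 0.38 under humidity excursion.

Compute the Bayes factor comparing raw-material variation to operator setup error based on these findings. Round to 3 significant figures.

The Bayes factor is the ratio of the joint likelihoods of the evidence pattern under the two hypotheses.
  raw-material variation: 0.07 × 0.79 × 0.73 × 0.20 = 0.0080738
  operator setup error: 0.17 × 0.40 × 0.56 × 0.26 = 0.0099008
Bayes factor = 0.0080738 / 0.0099008 ≈ 0.815

0.815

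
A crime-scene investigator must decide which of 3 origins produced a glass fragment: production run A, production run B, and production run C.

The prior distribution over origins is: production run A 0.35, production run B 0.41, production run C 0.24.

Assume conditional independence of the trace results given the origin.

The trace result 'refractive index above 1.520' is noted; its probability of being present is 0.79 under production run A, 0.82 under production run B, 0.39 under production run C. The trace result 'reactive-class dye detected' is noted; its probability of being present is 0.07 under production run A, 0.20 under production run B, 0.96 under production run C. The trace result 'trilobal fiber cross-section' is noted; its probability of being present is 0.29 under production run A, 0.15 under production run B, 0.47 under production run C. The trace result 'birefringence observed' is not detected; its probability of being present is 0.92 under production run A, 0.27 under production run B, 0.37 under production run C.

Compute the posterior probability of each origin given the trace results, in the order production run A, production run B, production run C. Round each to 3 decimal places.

By Bayes' rule with conditional independence, the unnormalized weight for each hypothesis is prior × ∏ likelihoods (using 1 − P(present | H) for each absent trace result):
  production run A: 0.35 × 0.79 × 0.07 × 0.29 × (1 − 0.92) = 0.00044904
  production run B: 0.41 × 0.82 × 0.20 × 0.15 × (1 − 0.27) = 0.0073628
  production run C: 0.24 × 0.39 × 0.96 × 0.47 × (1 − 0.37) = 0.026606
Normalizing constant Z = 0.00044904 + 0.0073628 + 0.026606 = 0.034418.
P(production run A | evidence) = 0.00044904 / 0.034418 ≈ 0.013
P(production run B | evidence) = 0.0073628 / 0.034418 ≈ 0.214
P(production run C | evidence) = 0.026606 / 0.034418 ≈ 0.773

0.013, 0.214, 0.773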